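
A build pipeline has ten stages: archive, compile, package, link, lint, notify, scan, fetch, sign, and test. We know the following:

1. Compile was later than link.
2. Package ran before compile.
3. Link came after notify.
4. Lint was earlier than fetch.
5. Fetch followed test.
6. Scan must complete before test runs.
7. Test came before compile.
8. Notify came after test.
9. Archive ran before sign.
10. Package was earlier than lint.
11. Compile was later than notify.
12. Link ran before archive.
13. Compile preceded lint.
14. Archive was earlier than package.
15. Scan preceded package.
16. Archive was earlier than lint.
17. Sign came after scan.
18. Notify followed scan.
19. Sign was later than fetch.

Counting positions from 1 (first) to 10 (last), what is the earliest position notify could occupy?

Scan and test must both come before notify — 2 forced predecessors.
Nothing else is forced ahead of notify, so its earliest slot is position 2 + 1 = 3.

3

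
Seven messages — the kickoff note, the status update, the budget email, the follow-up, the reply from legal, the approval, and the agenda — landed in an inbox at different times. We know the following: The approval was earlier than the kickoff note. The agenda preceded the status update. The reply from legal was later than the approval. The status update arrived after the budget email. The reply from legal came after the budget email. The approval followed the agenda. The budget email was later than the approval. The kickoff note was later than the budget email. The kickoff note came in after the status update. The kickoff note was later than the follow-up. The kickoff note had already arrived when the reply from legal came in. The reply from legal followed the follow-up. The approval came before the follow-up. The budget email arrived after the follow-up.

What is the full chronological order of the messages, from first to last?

The constraints fix every adjacent pair, so only one ordering works:
the agenda → the approval → the follow-up → the budget email → the status update → the kickoff note → the reply from legal.

the agenda, the approval, the follow-up, the budget email, the status update, the kickoff note, the reply from legal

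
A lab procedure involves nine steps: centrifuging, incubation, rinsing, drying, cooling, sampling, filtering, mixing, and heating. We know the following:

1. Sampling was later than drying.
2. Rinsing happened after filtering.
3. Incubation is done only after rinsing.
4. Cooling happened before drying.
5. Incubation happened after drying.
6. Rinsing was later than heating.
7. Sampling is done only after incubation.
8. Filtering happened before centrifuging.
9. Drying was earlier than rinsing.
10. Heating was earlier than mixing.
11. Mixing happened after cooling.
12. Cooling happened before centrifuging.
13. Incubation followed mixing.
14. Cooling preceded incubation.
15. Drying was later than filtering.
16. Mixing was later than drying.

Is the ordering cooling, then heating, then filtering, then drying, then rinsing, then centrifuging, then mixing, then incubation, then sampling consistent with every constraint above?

yes

Check each stated constraint against the proposed order — e.g. cooling is ahead of mixing; cooling is ahead of incubation. Every pair is in the required order; nothing is violated.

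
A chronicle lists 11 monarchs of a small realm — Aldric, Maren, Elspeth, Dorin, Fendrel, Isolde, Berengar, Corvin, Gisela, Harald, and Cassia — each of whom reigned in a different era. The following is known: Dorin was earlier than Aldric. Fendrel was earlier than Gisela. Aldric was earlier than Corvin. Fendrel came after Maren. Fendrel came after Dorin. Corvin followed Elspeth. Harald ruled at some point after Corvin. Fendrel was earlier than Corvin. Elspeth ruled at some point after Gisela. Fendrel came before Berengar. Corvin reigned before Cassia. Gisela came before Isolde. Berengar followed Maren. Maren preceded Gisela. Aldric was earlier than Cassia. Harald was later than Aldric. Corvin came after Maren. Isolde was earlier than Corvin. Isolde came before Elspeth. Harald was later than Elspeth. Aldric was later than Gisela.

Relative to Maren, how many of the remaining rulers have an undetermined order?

1

Forced after Maren: Aldric, Berengar, Cassia, Corvin, Elspeth, Fendrel, Gisela, Harald, and Isolde.
That leaves Dorin with no forced order relative to Maren — 1.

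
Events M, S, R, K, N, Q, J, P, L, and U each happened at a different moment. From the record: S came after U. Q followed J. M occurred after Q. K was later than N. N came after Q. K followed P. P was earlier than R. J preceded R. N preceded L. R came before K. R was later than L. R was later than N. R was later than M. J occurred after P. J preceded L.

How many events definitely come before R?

6

Directly stated before R: J, L, M, N, and P.
Q reaches R via Q → N → R.
That's J, L, M, N, P, and Q — 6 in all.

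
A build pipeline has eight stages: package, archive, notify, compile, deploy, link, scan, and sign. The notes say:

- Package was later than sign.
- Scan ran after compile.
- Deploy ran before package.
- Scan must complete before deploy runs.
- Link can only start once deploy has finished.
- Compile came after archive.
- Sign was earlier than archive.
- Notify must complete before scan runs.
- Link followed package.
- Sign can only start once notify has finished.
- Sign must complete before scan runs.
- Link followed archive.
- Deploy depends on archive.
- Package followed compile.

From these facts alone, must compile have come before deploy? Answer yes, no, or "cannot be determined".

yes

Chain the constraints: compile → scan → deploy. Each link is directly stated, so compile comes before deploy.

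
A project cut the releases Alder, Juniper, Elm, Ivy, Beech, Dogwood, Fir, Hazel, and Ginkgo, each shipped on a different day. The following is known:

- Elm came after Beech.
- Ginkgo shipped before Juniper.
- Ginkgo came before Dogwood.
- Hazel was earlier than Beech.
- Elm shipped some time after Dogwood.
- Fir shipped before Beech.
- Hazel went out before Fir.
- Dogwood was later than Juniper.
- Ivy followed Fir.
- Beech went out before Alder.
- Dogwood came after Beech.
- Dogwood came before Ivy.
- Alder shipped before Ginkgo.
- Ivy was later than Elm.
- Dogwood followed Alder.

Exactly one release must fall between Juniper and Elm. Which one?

Tracing the constraints gives Juniper → Dogwood → Elm, so Dogwood sits after Juniper and before Elm.
No other release is forced both after Juniper and before Elm.

Dogwood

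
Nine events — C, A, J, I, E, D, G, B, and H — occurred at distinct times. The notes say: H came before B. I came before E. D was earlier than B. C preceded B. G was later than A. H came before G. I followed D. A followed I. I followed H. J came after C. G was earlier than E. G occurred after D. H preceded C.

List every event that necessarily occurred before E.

Directly stated before E: G and I.
A reaches E via A → G → E.
D reaches E via D → I → E.
H reaches E via H → I → E.
No chain forces C (or any of the others) ahead of E.

A, D, G, H, I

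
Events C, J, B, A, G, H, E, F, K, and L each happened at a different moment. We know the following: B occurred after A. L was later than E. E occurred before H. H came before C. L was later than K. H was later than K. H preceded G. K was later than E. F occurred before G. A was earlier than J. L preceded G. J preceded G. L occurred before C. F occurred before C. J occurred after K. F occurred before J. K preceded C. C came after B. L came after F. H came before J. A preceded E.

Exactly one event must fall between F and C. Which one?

L

Tracing the constraints gives F → L → C, so L sits after F and before C.
No other event is forced both after F and before C.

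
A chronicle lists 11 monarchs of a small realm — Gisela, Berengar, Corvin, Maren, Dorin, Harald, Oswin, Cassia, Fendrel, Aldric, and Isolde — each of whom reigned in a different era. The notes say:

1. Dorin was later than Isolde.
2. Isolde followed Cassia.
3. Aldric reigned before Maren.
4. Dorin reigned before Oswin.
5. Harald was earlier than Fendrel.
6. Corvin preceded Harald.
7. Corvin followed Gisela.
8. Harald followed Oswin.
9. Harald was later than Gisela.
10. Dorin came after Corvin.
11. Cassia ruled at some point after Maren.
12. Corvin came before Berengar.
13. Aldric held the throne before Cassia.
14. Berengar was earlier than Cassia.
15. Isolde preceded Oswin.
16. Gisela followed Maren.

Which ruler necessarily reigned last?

Fendrel

Every other ruler has a chain of constraints placing them before Fendrel, so Fendrel is last.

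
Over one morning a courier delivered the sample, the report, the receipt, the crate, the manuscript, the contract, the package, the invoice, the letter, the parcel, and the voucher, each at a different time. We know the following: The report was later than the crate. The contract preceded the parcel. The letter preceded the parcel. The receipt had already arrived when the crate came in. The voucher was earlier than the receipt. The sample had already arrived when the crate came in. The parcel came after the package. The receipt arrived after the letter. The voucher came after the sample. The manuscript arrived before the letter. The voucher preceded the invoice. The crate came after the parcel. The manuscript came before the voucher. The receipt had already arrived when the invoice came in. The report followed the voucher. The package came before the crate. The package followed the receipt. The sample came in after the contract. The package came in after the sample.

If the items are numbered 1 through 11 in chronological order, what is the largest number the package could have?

The package must come before the crate, the parcel, and the report — 3 items forced after it.
Everything else can be placed before the package in some valid order, so the package can sit as late as position 11 − 3 = 8.

8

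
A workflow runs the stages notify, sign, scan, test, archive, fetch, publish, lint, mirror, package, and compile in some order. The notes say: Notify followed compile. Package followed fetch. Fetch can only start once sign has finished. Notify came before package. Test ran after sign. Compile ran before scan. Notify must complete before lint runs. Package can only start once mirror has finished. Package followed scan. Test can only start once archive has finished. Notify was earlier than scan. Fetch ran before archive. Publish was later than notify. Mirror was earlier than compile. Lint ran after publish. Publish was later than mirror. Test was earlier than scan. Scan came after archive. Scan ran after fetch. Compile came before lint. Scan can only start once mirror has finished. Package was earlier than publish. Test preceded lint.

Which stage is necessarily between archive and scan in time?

Tracing the constraints gives archive → test → scan, so test sits after archive and before scan.
No other stage is forced both after archive and before scan.

test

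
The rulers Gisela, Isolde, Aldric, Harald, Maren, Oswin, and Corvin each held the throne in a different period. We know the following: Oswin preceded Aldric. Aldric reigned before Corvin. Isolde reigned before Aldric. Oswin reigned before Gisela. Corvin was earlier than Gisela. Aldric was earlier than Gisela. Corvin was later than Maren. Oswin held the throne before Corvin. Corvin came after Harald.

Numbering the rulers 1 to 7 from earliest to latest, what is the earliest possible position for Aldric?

Isolde and Oswin must both come before Aldric — 2 forced predecessors.
Nothing else is forced ahead of Aldric, so their earliest slot is position 2 + 1 = 3.

3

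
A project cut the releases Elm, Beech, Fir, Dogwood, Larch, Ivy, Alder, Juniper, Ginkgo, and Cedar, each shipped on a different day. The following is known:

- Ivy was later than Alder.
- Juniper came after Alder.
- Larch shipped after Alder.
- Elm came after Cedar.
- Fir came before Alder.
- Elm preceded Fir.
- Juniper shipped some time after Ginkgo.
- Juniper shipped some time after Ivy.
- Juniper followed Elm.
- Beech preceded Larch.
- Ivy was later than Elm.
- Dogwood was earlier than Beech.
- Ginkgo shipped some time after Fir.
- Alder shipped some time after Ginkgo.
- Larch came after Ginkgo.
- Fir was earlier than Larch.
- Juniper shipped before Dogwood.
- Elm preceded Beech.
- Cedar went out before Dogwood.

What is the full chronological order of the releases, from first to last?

Cedar, Elm, Fir, Ginkgo, Alder, Ivy, Juniper, Dogwood, Beech, Larch

The constraints fix every adjacent pair, so only one ordering works:
Cedar → Elm → Fir → Ginkgo → Alder → Ivy → Juniper → Dogwood → Beech → Larch.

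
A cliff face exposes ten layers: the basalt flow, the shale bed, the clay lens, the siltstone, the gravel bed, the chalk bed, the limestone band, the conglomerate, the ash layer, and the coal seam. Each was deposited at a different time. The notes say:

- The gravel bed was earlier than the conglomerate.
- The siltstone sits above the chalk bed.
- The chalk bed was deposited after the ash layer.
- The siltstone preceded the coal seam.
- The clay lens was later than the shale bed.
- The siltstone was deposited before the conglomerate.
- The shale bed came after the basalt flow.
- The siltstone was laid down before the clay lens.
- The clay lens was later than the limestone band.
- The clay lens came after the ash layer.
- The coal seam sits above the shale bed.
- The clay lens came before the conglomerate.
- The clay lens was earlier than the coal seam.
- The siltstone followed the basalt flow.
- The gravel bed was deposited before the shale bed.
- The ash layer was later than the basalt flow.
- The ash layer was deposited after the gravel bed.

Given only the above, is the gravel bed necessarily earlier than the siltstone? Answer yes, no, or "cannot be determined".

yes

Chain the constraints: the gravel bed → the ash layer → the chalk bed → the siltstone. Each link is directly stated, so the gravel bed comes before the siltstone.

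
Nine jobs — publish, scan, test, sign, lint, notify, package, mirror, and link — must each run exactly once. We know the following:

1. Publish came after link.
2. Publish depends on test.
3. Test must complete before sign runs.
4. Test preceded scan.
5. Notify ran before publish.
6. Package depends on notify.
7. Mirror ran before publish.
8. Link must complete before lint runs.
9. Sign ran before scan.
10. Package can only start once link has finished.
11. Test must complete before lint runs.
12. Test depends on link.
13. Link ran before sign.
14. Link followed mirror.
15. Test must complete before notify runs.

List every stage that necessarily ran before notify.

link, mirror, test

Directly stated before notify: test.
Link reaches notify via link → test → notify.
Mirror reaches notify via mirror → link → test → notify.
No chain forces publish (or any of the others) ahead of notify.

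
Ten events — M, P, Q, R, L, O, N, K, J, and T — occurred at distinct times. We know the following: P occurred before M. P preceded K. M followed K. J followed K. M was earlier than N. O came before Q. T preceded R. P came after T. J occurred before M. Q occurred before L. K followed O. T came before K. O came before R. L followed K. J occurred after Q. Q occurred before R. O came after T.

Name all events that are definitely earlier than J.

Directly stated before J: K and Q.
O reaches J via O → Q → J.
P reaches J via P → K → J.
T reaches J via T → K → J.

K, O, P, Q, T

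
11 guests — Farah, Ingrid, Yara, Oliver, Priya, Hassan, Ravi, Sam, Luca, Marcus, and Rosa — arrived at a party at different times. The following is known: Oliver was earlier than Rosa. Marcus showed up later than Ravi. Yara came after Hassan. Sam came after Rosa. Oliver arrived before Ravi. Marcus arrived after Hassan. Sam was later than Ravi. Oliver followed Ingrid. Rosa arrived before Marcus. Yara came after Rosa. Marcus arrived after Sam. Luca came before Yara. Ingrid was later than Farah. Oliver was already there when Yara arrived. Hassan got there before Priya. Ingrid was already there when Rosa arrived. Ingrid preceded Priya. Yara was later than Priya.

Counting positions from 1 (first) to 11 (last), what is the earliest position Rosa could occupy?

4

Farah, Ingrid, and Oliver must all come before Rosa — 3 forced predecessors.
Nothing else is forced ahead of Rosa, so their earliest slot is position 3 + 1 = 4.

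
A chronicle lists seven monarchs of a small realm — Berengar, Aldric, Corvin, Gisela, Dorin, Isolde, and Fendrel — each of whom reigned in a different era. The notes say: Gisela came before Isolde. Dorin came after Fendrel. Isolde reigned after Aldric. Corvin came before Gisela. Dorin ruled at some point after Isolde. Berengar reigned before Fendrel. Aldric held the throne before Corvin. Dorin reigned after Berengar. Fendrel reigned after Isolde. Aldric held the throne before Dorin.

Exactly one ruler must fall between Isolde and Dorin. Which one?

Tracing the constraints gives Isolde → Fendrel → Dorin, so Fendrel sits after Isolde and before Dorin.
No other ruler is forced both after Isolde and before Dorin.

Fendrel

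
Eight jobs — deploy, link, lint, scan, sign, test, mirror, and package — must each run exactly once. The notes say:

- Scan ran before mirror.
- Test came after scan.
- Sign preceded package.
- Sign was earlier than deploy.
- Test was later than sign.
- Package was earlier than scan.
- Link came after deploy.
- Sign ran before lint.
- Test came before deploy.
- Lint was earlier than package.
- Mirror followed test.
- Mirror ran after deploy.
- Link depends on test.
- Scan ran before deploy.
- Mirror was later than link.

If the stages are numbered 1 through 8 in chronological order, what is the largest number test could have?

Test must come before deploy, link, and mirror — 3 stages forced after it.
Everything else can be placed before test in some valid order, so test can sit as late as position 8 − 3 = 5.

5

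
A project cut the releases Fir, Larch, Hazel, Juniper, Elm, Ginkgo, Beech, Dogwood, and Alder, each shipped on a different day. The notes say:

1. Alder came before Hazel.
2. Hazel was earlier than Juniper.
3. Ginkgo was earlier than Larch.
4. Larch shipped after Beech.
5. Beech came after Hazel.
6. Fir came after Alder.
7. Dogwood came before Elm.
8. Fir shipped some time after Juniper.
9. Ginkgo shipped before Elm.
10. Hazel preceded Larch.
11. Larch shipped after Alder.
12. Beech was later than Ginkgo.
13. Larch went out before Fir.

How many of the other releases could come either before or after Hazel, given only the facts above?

3

Forced before Hazel: Alder; forced after Hazel: Beech, Fir, Juniper, and Larch.
That leaves Dogwood, Elm, and Ginkgo with no forced order relative to Hazel — 3.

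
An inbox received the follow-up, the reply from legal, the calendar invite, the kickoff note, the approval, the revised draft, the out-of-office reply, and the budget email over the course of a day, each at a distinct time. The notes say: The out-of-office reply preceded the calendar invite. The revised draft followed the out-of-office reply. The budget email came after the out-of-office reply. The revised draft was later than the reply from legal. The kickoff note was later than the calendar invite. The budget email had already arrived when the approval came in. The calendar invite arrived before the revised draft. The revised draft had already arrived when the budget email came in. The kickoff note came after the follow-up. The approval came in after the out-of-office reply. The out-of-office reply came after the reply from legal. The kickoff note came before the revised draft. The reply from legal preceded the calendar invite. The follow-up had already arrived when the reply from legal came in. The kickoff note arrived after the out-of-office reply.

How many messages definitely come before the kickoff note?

4

Directly stated before the kickoff note: the calendar invite, the follow-up, and the out-of-office reply.
The reply from legal reaches the kickoff note via the reply from legal → the calendar invite → the kickoff note.
That's the calendar invite, the follow-up, the out-of-office reply, and the reply from legal — 4 in all.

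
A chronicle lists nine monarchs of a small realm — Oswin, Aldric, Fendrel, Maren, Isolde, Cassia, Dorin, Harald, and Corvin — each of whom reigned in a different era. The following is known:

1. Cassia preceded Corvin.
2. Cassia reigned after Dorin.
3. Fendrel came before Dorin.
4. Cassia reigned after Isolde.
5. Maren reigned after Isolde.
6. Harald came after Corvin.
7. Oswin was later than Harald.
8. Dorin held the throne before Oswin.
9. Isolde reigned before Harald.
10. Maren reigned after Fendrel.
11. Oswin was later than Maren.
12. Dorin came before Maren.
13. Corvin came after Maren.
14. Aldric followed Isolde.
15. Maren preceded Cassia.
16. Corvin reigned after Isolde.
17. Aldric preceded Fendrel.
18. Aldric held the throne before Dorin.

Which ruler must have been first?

Isolde

Isolde has a chain of constraints placing them before every other ruler, so Isolde must be first.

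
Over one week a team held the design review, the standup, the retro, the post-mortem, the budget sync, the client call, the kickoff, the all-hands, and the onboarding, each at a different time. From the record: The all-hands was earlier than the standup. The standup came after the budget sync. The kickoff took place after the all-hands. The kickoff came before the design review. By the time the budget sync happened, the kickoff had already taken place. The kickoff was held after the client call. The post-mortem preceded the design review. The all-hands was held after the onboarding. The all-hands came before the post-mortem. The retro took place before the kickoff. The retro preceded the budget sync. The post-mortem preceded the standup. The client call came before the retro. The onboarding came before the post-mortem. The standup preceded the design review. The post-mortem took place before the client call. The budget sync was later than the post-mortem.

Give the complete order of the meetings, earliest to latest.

The constraints fix every adjacent pair, so only one ordering works:
the onboarding → the all-hands → the post-mortem → the client call → the retro → the kickoff → the budget sync → the standup → the design review.

the onboarding, the all-hands, the post-mortem, the client call, the retro, the kickoff, the budget sync, the standup, the design review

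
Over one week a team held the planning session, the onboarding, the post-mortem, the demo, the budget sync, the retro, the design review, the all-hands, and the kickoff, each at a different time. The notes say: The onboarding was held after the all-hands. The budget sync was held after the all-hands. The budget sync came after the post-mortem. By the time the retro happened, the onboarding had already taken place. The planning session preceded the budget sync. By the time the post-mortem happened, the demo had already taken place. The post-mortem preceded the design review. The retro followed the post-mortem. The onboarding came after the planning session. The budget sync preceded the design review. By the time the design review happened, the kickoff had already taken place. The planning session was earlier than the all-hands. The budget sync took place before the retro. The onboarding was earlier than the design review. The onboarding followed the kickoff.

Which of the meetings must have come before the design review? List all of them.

Directly stated before the design review: the budget sync, the kickoff, the onboarding, and the post-mortem.
The all-hands reaches the design review via the all-hands → the onboarding → the design review.
The demo reaches the design review via the demo → the post-mortem → the design review.
The planning session reaches the design review via the planning session → the onboarding → the design review.
No chain forces the retro ahead of the design review.

the all-hands, the budget sync, the demo, the kickoff, the onboarding, the planning session, the post-mortem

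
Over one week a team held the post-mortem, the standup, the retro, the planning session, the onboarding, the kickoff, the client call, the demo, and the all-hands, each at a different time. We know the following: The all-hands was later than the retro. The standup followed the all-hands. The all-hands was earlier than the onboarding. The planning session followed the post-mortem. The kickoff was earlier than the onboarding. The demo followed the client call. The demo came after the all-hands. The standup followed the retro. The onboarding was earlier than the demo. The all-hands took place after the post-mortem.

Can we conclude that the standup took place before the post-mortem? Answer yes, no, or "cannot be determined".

no

Tracing the constraints gives the post-mortem → the all-hands → the standup, so the post-mortem must come before the standup.
That means the standup cannot be before the post-mortem.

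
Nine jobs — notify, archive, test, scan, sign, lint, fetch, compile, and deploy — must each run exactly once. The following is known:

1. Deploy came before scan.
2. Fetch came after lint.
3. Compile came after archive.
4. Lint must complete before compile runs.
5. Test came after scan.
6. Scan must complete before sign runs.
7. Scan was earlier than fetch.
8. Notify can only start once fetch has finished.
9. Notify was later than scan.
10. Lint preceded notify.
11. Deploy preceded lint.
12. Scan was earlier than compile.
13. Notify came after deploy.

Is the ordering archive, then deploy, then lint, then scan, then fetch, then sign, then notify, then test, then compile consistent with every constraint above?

yes

Check each stated constraint against the proposed order — e.g. lint is ahead of compile; archive is ahead of compile. Every pair is in the required order; nothing is violated.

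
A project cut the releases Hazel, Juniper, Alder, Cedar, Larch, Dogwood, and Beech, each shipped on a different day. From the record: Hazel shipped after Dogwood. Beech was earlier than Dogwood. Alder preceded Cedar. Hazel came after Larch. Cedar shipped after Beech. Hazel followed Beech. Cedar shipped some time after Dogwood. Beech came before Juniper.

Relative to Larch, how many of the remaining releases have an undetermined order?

Forced after Larch: Hazel.
That leaves Alder, Beech, Cedar, Dogwood, and Juniper with no forced order relative to Larch — 5.

5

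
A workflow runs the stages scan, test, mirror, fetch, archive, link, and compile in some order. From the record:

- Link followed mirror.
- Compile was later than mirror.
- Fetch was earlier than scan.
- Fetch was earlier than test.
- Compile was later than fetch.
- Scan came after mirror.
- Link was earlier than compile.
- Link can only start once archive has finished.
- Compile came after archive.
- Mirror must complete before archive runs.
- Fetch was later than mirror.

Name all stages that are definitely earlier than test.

Directly stated before test: fetch.
Mirror reaches test via mirror → fetch → test.

fetch, mirror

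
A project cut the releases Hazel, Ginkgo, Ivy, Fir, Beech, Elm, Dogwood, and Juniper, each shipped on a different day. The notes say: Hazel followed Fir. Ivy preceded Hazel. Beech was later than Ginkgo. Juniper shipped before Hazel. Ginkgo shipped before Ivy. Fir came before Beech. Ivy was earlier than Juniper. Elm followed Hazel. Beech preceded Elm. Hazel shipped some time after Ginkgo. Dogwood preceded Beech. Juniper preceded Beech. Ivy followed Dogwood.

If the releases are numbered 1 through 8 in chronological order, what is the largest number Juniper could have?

Juniper must come before Beech, Elm, and Hazel — 3 releases forced after it.
Everything else can be placed before Juniper in some valid order, so Juniper can sit as late as position 8 − 3 = 5.

5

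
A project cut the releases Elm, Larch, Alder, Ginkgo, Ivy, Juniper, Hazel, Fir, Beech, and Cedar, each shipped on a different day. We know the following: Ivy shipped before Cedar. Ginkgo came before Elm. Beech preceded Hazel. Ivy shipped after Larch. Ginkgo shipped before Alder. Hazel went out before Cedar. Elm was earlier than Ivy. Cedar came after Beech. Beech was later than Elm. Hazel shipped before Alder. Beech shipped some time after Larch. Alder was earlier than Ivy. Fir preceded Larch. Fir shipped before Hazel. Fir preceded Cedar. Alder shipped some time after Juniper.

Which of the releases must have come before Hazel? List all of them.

Directly stated before Hazel: Beech and Fir.
Elm reaches Hazel via Elm → Beech → Hazel.
Ginkgo reaches Hazel via Ginkgo → Elm → Beech → Hazel.
Larch reaches Hazel via Larch → Beech → Hazel.
No chain forces Juniper (or any of the others) ahead of Hazel.

Beech, Elm, Fir, Ginkgo, Larch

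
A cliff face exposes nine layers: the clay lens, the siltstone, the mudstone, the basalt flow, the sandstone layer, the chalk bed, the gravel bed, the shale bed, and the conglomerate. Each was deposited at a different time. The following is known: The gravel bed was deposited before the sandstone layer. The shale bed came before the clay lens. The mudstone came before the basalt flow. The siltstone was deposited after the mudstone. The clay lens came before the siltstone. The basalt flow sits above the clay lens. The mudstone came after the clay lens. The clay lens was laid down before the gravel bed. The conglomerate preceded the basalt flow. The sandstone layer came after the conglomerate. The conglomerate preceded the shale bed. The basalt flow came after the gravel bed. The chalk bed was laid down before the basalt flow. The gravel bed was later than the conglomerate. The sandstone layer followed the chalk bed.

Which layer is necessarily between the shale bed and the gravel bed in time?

Tracing the constraints gives the shale bed → the clay lens → the gravel bed, so the clay lens sits after the shale bed and before the gravel bed.
No other layer is forced both after the shale bed and before the gravel bed.

the clay lens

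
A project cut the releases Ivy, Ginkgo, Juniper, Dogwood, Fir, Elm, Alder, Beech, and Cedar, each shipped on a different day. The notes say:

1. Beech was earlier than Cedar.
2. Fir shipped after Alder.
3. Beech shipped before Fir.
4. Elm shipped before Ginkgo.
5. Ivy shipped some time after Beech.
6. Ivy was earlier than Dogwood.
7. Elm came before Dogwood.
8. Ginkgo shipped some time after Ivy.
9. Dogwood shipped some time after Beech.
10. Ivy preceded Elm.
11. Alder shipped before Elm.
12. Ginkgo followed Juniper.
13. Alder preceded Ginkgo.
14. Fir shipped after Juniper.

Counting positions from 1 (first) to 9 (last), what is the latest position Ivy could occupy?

6

Ivy must come before Dogwood, Elm, and Ginkgo — 3 releases forced after it.
Everything else can be placed before Ivy in some valid order, so Ivy can sit as late as position 9 − 3 = 6.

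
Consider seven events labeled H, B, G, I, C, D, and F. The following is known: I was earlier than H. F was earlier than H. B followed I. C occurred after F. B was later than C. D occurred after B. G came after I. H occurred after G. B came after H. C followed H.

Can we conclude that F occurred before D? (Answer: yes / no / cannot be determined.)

Chain the constraints: F → H → B → D. Each link is directly stated, so F comes before D.

yes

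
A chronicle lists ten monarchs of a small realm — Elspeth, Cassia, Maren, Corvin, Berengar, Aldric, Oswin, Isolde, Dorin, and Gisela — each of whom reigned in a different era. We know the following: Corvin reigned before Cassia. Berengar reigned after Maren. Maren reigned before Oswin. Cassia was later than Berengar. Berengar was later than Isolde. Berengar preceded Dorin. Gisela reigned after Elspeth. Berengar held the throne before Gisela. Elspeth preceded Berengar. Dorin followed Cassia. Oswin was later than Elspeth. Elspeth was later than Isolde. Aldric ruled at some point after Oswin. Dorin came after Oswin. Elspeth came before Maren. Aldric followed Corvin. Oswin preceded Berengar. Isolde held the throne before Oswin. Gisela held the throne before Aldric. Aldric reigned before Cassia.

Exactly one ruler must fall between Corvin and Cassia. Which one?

Tracing the constraints gives Corvin → Aldric → Cassia, so Aldric sits after Corvin and before Cassia.
No other ruler is forced both after Corvin and before Cassia.

Aldric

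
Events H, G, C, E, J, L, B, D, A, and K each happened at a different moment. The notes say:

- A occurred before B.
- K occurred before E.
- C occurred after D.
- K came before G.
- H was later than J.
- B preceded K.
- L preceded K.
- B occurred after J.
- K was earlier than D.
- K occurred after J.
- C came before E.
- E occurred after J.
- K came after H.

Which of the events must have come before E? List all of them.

Directly stated before E: C, J, and K.
A reaches E via A → B → K → E.
B reaches E via B → K → E.
D reaches E via D → C → E.
Likewise H and L each reach E by chaining the stated constraints.

A, B, C, D, H, J, K, L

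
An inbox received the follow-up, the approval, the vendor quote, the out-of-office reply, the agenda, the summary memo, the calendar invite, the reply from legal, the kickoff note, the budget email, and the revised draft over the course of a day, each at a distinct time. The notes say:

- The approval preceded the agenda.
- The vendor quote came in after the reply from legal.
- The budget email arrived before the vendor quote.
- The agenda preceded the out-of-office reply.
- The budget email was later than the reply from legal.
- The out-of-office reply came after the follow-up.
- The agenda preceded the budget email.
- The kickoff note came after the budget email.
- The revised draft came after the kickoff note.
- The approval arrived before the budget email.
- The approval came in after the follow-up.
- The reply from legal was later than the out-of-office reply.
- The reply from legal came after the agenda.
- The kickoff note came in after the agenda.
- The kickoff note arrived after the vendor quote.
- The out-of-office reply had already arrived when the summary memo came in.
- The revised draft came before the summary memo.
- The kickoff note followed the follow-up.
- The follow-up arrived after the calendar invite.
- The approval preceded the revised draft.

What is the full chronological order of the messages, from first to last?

The constraints fix every adjacent pair, so only one ordering works:
the calendar invite → the follow-up → the approval → the agenda → the out-of-office reply → the reply from legal → the budget email → the vendor quote → the kickoff note → the revised draft → the summary memo.

the calendar invite, the follow-up, the approval, the agenda, the out-of-office reply, the reply from legal, the budget email, the vendor quote, the kickoff note, the revised draft, the summary memo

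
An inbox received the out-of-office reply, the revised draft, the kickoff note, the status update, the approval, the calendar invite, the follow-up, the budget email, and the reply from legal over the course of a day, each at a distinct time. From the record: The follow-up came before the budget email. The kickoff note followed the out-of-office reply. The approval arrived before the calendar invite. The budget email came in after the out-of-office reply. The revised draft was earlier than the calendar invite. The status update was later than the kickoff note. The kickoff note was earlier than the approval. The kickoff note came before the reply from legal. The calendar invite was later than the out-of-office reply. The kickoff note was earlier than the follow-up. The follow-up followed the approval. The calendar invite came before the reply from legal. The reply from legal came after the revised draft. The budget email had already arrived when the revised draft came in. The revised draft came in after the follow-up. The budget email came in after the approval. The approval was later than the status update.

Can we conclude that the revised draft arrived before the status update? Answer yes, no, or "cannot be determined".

no

Tracing the constraints gives the status update → the approval → the follow-up → the revised draft, so the status update must come before the revised draft.
That means the revised draft cannot be before the status update.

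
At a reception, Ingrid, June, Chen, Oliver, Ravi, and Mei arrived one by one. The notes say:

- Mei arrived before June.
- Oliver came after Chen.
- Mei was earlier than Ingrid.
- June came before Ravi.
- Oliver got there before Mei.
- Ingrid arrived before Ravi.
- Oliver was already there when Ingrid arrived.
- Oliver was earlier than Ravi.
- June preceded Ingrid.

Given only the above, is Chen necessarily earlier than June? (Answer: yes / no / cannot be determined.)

Chain the constraints: Chen → Oliver → Mei → June. Each link is directly stated, so Chen comes before June.

yes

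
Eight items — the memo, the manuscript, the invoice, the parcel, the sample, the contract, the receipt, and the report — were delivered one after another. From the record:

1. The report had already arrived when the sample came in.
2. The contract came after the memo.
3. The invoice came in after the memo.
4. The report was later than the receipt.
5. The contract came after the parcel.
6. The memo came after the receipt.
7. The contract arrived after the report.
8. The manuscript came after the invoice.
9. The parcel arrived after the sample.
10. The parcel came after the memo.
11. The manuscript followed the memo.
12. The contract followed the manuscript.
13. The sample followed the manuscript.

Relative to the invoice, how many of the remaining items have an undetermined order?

Forced before the invoice: the memo and the receipt; forced after the invoice: the contract, the manuscript, the parcel, and the sample.
That leaves the report with no forced order relative to the invoice — 1.

1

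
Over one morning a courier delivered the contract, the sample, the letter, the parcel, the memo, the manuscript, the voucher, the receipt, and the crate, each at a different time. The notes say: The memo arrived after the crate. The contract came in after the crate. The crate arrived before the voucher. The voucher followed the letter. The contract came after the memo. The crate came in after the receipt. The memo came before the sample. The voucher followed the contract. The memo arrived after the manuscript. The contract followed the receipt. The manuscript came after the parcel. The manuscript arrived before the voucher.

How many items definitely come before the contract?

5

Directly stated before the contract: the crate, the memo, and the receipt.
The manuscript reaches the contract via the manuscript → the memo → the contract.
The parcel reaches the contract via the parcel → the manuscript → the memo → the contract.
No chain forces the letter (or any of the others) ahead of the contract.
That's the crate, the manuscript, the memo, the parcel, and the receipt — 5 in all.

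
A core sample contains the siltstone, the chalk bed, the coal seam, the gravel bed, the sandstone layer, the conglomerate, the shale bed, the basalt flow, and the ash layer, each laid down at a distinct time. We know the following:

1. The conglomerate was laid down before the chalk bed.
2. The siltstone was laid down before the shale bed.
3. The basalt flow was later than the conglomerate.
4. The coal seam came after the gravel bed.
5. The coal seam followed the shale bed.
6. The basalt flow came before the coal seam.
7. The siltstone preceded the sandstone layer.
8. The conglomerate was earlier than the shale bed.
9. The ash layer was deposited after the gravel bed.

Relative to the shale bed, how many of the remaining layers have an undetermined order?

5

Forced before the shale bed: the conglomerate and the siltstone; forced after the shale bed: the coal seam.
That leaves the ash layer, the basalt flow, the chalk bed, the gravel bed, and the sandstone layer with no forced order relative to the shale bed — 5.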